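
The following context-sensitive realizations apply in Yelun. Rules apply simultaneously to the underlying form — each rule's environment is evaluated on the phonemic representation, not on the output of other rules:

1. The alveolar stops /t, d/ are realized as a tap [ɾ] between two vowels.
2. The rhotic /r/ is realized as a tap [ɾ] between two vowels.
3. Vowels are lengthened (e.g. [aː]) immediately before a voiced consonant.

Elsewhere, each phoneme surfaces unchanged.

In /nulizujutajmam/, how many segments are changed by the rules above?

Segments that undergo a rule: /u/ → [uː] (rule 3); /i/ → [iː] (rule 3); /u/ → [uː] (rule 3); /t/ → [ɾ] (rule 1); /a/ → [aː] (rule 3); /a/ → [aː] (rule 3).
All other segments surface unchanged.

6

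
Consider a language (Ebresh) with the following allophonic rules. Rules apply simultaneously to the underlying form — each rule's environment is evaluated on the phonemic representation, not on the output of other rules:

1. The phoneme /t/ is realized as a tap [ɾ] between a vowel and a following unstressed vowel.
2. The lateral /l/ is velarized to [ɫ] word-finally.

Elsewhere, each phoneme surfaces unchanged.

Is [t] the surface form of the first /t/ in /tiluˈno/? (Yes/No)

Yes

/t/ — word-initial; rule 1 does not apply here → [t].
The actual realization is [t], which matches [t].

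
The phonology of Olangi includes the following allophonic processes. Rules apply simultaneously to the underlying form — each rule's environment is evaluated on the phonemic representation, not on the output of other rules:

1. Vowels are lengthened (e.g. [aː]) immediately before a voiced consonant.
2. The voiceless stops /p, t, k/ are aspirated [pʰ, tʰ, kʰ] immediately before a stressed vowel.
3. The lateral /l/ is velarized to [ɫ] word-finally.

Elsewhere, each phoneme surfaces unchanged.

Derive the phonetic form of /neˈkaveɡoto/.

/n/ (word-initial) is unaffected → [n].
/e/ (between /n/ and /k/): rule 1 targets it, but not before a voiced consonant → unchanged [e].
/k/ meets the environment for rule 2 (immediately before a stressed vowel) → [kʰ].
/a/ — between /k/ and /v/, before a voiced consonant — surfaces as [aː] (rule 1).
/v/ stays [v].
Rule 1 applies to /e/ (between /v/ and /ɡ/: before a voiced consonant) → [eː].
/ɡ/ — not in any rule's target class → [ɡ].
/o/ — between /ɡ/ and /t/; rule 1 does not apply here → [o].
/t/ (between /o/ and /o/): rule 2 targets it, but not immediately before a stressed vowel → unchanged [t].
/o/ (word-final) fails the environment for rule 1, so it stays [o].

[neˈkʰaːveːɡoto]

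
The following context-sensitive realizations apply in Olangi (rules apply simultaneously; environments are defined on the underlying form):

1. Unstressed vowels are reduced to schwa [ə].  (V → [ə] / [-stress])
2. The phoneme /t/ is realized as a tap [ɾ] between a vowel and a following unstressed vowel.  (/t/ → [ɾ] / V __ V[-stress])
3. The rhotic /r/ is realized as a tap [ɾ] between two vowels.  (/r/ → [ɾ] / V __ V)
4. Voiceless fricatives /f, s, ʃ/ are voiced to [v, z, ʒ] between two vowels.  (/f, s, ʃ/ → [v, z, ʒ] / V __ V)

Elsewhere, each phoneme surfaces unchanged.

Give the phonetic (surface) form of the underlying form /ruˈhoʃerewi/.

/r/ (word-initial) is in the target of rule 3 but the environment (between two vowels) is not met → [r].
/u/ meets the environment for rule 1 (in an unstressed syllable) → [ə].
/h/ (between /u/ and /o/): no rule targets it → [h].
/o/ (between /h/ and /ʃ/): rule 1 targets it, but not in an unstressed syllable → unchanged [o].
/ʃ/ (between /o/ and /e/) occurs between two vowels → [ʒ] by rule 4.
/e/ — between /ʃ/ and /r/, in an unstressed syllable — surfaces as [ə] (rule 1).
Rule 3 applies to /r/ (between /e/ and /e/: between two vowels) → [ɾ].
/e/ (between /r/ and /w/) occurs in an unstressed syllable → [ə] by rule 1.
/w/ (between /e/ and /i/) is unaffected → [w].
/i/ (word-final) occurs in an unstressed syllable → [ə] by rule 1.

[rəˈhoʒəɾəwə]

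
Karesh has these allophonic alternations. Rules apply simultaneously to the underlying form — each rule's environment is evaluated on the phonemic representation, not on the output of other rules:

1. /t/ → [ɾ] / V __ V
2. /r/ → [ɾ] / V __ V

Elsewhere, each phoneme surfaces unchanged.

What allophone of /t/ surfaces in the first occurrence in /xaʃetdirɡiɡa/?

/t/ (between /e/ and /d/) fails the environment for rule 1, so it stays [t].

[t]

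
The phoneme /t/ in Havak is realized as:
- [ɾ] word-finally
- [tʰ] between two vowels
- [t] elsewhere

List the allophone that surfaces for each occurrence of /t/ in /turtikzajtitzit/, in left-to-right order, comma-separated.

Occurrence 1 (position 1): no conditioning environment matches → elsewhere allophone [t].
Occurrence 2 (position 4): no conditioning environment matches → elsewhere allophone [t].
Occurrence 3 (position 10): no conditioning environment matches → elsewhere allophone [t].
Occurrence 4 (position 12): no conditioning environment matches → elsewhere allophone [t].
Occurrence 5 (position 15): word-finally → [ɾ].

[t], [t], [t], [t], [ɾ]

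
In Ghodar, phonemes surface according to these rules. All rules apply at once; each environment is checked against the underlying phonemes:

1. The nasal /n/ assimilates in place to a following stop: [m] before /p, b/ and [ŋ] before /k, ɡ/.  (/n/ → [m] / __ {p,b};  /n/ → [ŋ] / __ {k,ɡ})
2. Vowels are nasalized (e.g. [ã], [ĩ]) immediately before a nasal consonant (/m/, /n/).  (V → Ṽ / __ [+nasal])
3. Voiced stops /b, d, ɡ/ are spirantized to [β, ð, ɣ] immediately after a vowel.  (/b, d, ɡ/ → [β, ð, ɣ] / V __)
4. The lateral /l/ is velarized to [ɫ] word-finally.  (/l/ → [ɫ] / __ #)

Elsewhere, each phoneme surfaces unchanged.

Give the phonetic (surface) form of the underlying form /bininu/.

/b/ (word-initial) is in the target of rule 3 but the environment (immediately after a vowel) is not met → [b].
Rule 2 applies to /i/ (between /b/ and /n/: before a nasal consonant) → [ĩ].
/n/ — between /i/ and /i/; rule 1 does not apply here → [n].
/i/ (between /n/ and /n/) occurs before a nasal consonant → [ĩ] by rule 2.
/n/ (between /i/ and /u/) fails the environment for rule 1, so it stays [n].
/u/ (word-final) fails the environment for rule 2, so it stays [u].

[bĩnĩnu]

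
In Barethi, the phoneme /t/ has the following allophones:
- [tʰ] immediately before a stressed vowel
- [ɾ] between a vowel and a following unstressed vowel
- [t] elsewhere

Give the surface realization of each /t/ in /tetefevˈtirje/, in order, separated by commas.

[t], [ɾ], [tʰ]

Occurrence 1 (position 1): no conditioning environment matches → elsewhere allophone [t].
Occurrence 2 (position 3): between a vowel and an unstressed vowel → [ɾ].
Occurrence 3 (position 8): immediately before a stressed vowel → [tʰ].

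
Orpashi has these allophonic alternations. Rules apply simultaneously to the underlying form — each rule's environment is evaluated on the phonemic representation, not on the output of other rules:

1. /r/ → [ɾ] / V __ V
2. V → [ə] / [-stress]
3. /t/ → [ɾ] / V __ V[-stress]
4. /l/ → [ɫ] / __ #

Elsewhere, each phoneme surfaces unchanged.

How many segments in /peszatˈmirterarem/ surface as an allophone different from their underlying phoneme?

7

Segments that undergo a rule: /e/ → [ə] (rule 2); /a/ → [ə] (rule 2); /e/ → [ə] (rule 2); /r/ → [ɾ] (rule 1); /a/ → [ə] (rule 2); /r/ → [ɾ] (rule 1); /e/ → [ə] (rule 2).
All other segments surface unchanged.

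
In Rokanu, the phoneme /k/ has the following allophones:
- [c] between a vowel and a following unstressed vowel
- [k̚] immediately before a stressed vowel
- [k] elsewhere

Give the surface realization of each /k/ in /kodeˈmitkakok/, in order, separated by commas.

Occurrence 1 (position 1): no conditioning environment matches → elsewhere allophone [k].
Occurrence 2 (position 8): no conditioning environment matches → elsewhere allophone [k].
Occurrence 3 (position 10): between a vowel and a following unstressed vowel → [c].
Occurrence 4 (position 12): no conditioning environment matches → elsewhere allophone [k].

[k], [k], [c], [k]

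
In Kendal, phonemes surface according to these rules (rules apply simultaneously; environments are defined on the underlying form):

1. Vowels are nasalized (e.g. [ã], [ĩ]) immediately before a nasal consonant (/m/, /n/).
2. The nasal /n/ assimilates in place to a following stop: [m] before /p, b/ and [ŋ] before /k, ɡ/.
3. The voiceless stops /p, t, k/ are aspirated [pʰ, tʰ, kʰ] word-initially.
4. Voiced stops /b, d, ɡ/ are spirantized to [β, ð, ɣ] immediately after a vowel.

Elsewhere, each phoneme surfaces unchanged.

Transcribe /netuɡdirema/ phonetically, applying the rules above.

/n/ (word-initial): rule 2 targets it, but not before a labial or velar stop → unchanged [n].
/e/ (between /n/ and /t/) is in the target of rule 1 but the environment (before a nasal consonant) is not met → [e].
/t/ (between /e/ and /u/) is in the target of rule 3 but the environment (word-initially) is not met → [t].
/u/ (between /t/ and /ɡ/) is in the target of rule 1 but the environment (before a nasal consonant) is not met → [u].
/ɡ/ — between /u/ and /d/, immediately after a vowel — surfaces as [ɣ] (rule 4).
/d/ (between /ɡ/ and /i/) is in the target of rule 4 but the environment (immediately after a vowel) is not met → [d].
/i/ (between /d/ and /r/) fails the environment for rule 1, so it stays [i].
/r/ (between /i/ and /e/): no rule targets it → [r].
/e/ — between /r/ and /m/, before a nasal consonant — surfaces as [ẽ] (rule 1).
/m/ (between /e/ and /a/): no rule targets it → [m].
/a/ (word-final) is in the target of rule 1 but the environment (before a nasal consonant) is not met → [a].

[netuɣdirẽma]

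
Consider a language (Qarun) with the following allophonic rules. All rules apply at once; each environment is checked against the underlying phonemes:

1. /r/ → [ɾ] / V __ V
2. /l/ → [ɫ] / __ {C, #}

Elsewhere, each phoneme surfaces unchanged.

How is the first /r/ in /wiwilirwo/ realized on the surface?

[r]

/r/ (between /i/ and /w/) is in the target of rule 1 but the environment (between two vowels) is not met → [r].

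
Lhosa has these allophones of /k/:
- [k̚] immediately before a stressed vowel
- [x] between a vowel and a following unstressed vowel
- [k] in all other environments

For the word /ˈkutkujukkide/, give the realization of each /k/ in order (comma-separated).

[k̚], [k], [k], [k]

Occurrence 1 (position 1): immediately before a stressed vowel → [k̚].
Occurrence 2 (position 4): no conditioning environment matches → elsewhere allophone [k].
Occurrence 3 (position 8): no conditioning environment matches → elsewhere allophone [k].
Occurrence 4 (position 9): no conditioning environment matches → elsewhere allophone [k].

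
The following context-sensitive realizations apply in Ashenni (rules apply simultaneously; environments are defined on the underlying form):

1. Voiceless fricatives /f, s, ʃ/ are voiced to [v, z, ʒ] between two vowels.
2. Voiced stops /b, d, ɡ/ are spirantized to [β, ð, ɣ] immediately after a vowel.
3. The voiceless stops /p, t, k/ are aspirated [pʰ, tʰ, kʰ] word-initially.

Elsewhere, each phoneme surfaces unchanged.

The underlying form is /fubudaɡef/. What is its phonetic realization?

[fuβuðaɣef]

/f/ (word-initial) fails the environment for rule 1, so it stays [f].
/b/ meets the environment for rule 2 (immediately after a vowel) → [β].
/d/ (between /u/ and /a/): immediately after a vowel, so rule 2 applies → [ð].
/ɡ/ meets the environment for rule 2 (immediately after a vowel) → [ɣ].
/f/ (word-final) fails the environment for rule 1, so it stays [f].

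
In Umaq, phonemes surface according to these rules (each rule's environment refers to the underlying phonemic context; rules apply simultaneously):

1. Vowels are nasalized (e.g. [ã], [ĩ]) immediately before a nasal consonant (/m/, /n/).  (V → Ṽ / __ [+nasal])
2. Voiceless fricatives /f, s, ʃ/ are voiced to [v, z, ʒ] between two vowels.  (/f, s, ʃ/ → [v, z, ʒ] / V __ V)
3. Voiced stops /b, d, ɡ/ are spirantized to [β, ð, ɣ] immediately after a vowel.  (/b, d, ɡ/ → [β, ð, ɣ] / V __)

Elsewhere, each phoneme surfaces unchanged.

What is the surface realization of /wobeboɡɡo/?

/o/ (between /w/ and /b/): rule 1 targets it, but not before a nasal consonant → unchanged [o].
/b/ meets the environment for rule 3 (immediately after a vowel) → [β].
/e/ (between /b/ and /b/) is in the target of rule 1 but the environment (before a nasal consonant) is not met → [e].
/b/ — between /e/ and /o/, immediately after a vowel — surfaces as [β] (rule 3).
/o/ — between /b/ and /ɡ/; rule 1 does not apply here → [o].
/ɡ/ (between /o/ and /ɡ/): immediately after a vowel, so rule 3 applies → [ɣ].
/ɡ/ (between /ɡ/ and /o/) is in the target of rule 3 but the environment (immediately after a vowel) is not met → [ɡ].
/o/ — word-final; rule 1 does not apply here → [o].

[woβeβoɣɡo]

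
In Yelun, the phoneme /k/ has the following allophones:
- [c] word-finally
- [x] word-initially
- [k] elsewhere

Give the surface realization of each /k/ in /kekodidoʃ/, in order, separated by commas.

[x], [k]

Occurrence 1 (position 1): word-initially → [x].
Occurrence 2 (position 3): no conditioning environment matches → elsewhere allophone [k].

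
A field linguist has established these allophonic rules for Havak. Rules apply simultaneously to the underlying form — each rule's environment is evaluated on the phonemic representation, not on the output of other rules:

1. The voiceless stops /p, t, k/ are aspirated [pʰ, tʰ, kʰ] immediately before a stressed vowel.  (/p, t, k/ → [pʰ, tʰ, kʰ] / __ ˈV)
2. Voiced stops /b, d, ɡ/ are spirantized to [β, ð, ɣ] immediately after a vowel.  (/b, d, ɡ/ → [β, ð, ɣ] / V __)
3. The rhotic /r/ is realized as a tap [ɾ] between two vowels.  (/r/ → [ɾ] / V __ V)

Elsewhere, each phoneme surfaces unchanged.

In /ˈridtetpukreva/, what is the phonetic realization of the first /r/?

/r/ (word-initial): rule 3 targets it, but not between two vowels → unchanged [r].

[r]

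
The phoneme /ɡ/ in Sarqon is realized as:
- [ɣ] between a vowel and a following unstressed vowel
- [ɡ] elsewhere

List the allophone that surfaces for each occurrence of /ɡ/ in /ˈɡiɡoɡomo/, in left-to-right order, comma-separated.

[ɡ], [ɣ], [ɣ]

Occurrence 1 (position 1): no conditioning environment matches → elsewhere allophone [ɡ].
Occurrence 2 (position 3): between a vowel and a following unstressed vowel → [ɣ].
Occurrence 3 (position 5): between a vowel and a following unstressed vowel → [ɣ].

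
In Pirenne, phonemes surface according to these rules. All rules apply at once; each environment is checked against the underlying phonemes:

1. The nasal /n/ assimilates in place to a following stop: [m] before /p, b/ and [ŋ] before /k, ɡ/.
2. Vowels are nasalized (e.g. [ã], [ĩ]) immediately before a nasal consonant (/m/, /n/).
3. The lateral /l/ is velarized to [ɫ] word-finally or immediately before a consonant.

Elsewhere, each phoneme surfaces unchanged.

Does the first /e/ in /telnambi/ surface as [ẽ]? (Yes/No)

/e/ — between /t/ and /l/; rule 2 does not apply here → [e].
The actual realization is [e], not [ẽ].

No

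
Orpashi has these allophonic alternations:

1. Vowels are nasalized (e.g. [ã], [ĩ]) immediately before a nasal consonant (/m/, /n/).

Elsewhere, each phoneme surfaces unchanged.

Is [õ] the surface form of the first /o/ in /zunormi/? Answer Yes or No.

No

/o/ (between /n/ and /r/): rule 1 targets it, but not before a nasal consonant → unchanged [o].
The actual realization is [o], not [õ].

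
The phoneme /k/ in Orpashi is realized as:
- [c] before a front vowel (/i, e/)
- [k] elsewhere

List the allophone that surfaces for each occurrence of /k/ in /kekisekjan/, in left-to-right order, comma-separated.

[c], [c], [k]

Occurrence 1 (position 1): before a front vowel → [c].
Occurrence 2 (position 3): before a front vowel → [c].
Occurrence 3 (position 7): no conditioning environment matches → elsewhere allophone [k].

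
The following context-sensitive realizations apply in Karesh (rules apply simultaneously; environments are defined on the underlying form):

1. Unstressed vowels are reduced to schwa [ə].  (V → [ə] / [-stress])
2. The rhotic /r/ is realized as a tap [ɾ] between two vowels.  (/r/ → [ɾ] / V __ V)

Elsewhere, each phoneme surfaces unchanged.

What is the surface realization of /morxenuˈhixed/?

/m/ (word-initial): no rule targets it → [m].
/o/ (between /m/ and /r/): in an unstressed syllable, so rule 1 applies → [ə].
/r/ (between /o/ and /x/) fails the environment for rule 2, so it stays [r].
/x/ (between /r/ and /e/): no rule targets it → [x].
Rule 1 applies to /e/ (between /x/ and /n/: in an unstressed syllable) → [ə].
/n/ stays [n].
Rule 1 applies to /u/ (between /n/ and /h/: in an unstressed syllable) → [ə].
/h/ stays [h].
/i/ (between /h/ and /x/): rule 1 targets it, but not in an unstressed syllable → unchanged [i].
/x/ (between /i/ and /e/) is unaffected → [x].
/e/ — between /x/ and /d/, in an unstressed syllable — surfaces as [ə] (rule 1).
/d/ stays [d].

[mərxənəˈhixəd]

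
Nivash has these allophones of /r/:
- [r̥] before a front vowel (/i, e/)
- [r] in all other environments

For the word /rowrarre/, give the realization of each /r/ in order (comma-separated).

[r], [r], [r], [r̥]

Occurrence 1 (position 1): no conditioning environment matches → elsewhere allophone [r].
Occurrence 2 (position 4): no conditioning environment matches → elsewhere allophone [r].
Occurrence 3 (position 6): no conditioning environment matches → elsewhere allophone [r].
Occurrence 4 (position 7): before a front vowel (/i, e/) → [r̥].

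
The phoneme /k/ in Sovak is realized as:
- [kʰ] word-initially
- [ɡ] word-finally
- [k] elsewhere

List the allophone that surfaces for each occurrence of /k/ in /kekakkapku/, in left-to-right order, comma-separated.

Occurrence 1 (position 1): word-initially → [kʰ].
Occurrence 2 (position 3): no conditioning environment matches → elsewhere allophone [k].
Occurrence 3 (position 5): no conditioning environment matches → elsewhere allophone [k].
Occurrence 4 (position 6): no conditioning environment matches → elsewhere allophone [k].
Occurrence 5 (position 9): no conditioning environment matches → elsewhere allophone [k].

[kʰ], [k], [k], [k], [k]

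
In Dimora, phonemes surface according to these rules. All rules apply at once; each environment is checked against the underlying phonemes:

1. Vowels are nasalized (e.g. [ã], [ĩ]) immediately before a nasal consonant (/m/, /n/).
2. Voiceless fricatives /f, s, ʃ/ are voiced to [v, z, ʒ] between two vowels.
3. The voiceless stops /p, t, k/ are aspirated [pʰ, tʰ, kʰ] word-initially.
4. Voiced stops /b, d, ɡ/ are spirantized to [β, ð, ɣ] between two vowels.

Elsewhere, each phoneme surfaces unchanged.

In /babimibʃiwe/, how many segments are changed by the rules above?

Segments that undergo a rule: /b/ → [β] (rule 4); /i/ → [ĩ] (rule 1).
All other segments surface unchanged.

2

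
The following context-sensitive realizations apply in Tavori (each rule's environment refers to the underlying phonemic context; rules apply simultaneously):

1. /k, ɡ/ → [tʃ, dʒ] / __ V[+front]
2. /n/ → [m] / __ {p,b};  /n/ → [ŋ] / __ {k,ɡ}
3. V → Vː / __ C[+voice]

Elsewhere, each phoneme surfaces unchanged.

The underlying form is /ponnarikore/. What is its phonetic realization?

/p/ (word-initial) is unaffected → [p].
/o/ meets the environment for rule 3 (before a voiced consonant) → [oː].
/n/ — between /o/ and /n/; rule 2 does not apply here → [n].
/n/ (between /n/ and /a/) fails the environment for rule 2, so it stays [n].
/a/ (between /n/ and /r/) occurs before a voiced consonant → [aː] by rule 3.
/r/ (between /a/ and /i/) is unaffected → [r].
/i/ — between /r/ and /k/; rule 3 does not apply here → [i].
/k/ (between /i/ and /o/) fails the environment for rule 1, so it stays [k].
/o/ (between /k/ and /r/) occurs before a voiced consonant → [oː] by rule 3.
/r/ (between /o/ and /e/) is unaffected → [r].
/e/ (word-final) fails the environment for rule 3, so it stays [e].

[poːnnaːrikoːre]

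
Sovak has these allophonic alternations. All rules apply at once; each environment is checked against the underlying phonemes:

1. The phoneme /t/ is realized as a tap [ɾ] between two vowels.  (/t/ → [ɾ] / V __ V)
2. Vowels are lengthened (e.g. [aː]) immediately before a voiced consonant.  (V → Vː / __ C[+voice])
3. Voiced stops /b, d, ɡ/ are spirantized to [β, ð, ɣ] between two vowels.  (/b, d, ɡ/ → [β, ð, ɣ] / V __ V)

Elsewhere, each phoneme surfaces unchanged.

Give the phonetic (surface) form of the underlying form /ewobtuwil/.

[eːwoːbtuːwiːl]

Rule 2 applies to /e/ (word-initial: before a voiced consonant) → [eː].
/w/ (between /e/ and /o/): no rule targets it → [w].
Rule 2 applies to /o/ (between /w/ and /b/: before a voiced consonant) → [oː].
/b/ (between /o/ and /t/): rule 3 targets it, but not between two vowels → unchanged [b].
/t/ — between /b/ and /u/; rule 1 does not apply here → [t].
/u/ (between /t/ and /w/): before a voiced consonant, so rule 2 applies → [uː].
/w/ (between /u/ and /i/): no rule targets it → [w].
/i/ meets the environment for rule 2 (before a voiced consonant) → [iː].
/l/ (word-final) is unaffected → [l].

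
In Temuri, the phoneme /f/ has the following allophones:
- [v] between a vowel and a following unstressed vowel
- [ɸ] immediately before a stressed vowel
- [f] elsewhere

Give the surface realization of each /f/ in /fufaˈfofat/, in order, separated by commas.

[f], [v], [ɸ], [v]

Occurrence 1 (position 1): no conditioning environment matches → elsewhere allophone [f].
Occurrence 2 (position 3): between a vowel and a following unstressed vowel → [v].
Occurrence 3 (position 5): immediately before a stressed vowel → [ɸ].
Occurrence 4 (position 7): between a vowel and a following unstressed vowel → [v].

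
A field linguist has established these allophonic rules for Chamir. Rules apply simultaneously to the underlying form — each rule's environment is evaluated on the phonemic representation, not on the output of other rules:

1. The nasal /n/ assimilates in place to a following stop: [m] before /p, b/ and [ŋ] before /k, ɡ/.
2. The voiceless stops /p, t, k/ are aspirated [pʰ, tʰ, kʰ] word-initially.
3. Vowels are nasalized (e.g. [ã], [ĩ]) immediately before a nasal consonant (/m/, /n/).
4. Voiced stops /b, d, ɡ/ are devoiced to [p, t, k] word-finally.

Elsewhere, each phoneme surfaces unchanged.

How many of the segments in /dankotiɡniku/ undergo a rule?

Segments that undergo a rule: /a/ → [ã] (rule 3); /n/ → [ŋ] (rule 1).
All other segments surface unchanged.

2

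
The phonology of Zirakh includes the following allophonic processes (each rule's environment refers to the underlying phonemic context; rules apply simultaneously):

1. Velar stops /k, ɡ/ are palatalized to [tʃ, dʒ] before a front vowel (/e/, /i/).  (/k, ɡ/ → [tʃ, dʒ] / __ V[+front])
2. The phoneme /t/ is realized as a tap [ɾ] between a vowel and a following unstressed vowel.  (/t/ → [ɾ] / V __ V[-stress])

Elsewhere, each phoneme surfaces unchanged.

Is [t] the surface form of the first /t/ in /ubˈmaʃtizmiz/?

/t/ (between /ʃ/ and /i/) is in the target of rule 2 but the environment (between a vowel and a following unstressed vowel) is not met → [t].
The actual realization is [t], which matches [t].

Yes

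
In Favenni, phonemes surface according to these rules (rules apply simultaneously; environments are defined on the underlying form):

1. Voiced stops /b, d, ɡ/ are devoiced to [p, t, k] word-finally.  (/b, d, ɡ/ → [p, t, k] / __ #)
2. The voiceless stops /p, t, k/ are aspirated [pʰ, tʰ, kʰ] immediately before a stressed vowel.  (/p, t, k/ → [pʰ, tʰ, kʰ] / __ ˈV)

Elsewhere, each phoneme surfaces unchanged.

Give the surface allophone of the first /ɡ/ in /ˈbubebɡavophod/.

/ɡ/ (between /b/ and /a/) fails the environment for rule 1, so it stays [ɡ].

[ɡ]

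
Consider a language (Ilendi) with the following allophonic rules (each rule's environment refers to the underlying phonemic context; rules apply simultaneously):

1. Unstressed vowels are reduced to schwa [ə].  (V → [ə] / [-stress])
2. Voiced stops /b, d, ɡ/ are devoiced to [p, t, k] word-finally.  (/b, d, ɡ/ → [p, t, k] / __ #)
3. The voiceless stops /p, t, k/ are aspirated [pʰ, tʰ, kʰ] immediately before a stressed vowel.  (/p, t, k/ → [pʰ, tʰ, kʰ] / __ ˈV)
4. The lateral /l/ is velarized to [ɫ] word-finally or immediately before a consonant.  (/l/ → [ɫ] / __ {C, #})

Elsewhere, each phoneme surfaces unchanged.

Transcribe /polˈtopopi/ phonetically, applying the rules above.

[pəɫˈtʰopəpə]

/p/ (word-initial): rule 3 targets it, but not immediately before a stressed vowel → unchanged [p].
/o/ (between /p/ and /l/): in an unstressed syllable, so rule 1 applies → [ə].
/l/ (between /o/ and /t/) occurs word-finally or immediately before a consonant → [ɫ] by rule 4.
/t/ (between /l/ and /o/) occurs immediately before a stressed vowel → [tʰ] by rule 3.
/o/ — between /t/ and /p/; rule 1 does not apply here → [o].
/p/ (between /o/ and /o/) is in the target of rule 3 but the environment (immediately before a stressed vowel) is not met → [p].
/o/ — between /p/ and /p/, in an unstressed syllable — surfaces as [ə] (rule 1).
/p/ (between /o/ and /i/) fails the environment for rule 3, so it stays [p].
/i/ — word-final, in an unstressed syllable — surfaces as [ə] (rule 1).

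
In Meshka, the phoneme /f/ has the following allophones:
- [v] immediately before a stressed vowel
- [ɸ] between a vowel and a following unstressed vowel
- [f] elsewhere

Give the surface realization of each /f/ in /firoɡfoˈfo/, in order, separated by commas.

Occurrence 1 (position 1): no conditioning environment matches → elsewhere allophone [f].
Occurrence 2 (position 6): no conditioning environment matches → elsewhere allophone [f].
Occurrence 3 (position 8): immediately before a stressed vowel → [v].

[f], [f], [v]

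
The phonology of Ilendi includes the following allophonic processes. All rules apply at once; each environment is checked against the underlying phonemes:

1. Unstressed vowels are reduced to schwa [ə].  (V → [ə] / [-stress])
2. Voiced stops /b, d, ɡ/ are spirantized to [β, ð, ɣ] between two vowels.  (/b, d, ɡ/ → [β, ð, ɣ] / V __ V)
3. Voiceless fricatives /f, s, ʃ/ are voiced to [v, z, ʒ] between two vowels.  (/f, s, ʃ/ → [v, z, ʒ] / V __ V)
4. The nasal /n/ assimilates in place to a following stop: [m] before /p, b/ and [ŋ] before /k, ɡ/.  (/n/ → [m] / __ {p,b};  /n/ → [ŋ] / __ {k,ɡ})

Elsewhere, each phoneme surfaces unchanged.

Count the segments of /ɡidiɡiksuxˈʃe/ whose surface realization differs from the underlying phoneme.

Segments that undergo a rule: /i/ → [ə] (rule 1); /d/ → [ð] (rule 2); /i/ → [ə] (rule 1); /ɡ/ → [ɣ] (rule 2); /i/ → [ə] (rule 1); /u/ → [ə] (rule 1).
All other segments surface unchanged.

6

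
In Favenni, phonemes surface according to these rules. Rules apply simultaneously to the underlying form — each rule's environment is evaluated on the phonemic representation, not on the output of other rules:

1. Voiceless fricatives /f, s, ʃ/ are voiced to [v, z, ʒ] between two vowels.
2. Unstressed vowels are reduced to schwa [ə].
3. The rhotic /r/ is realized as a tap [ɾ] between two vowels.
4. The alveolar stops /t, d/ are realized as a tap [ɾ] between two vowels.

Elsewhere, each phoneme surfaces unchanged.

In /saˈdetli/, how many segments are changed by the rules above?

Segments that undergo a rule: /a/ → [ə] (rule 2); /d/ → [ɾ] (rule 4); /i/ → [ə] (rule 2).
All other segments surface unchanged.

3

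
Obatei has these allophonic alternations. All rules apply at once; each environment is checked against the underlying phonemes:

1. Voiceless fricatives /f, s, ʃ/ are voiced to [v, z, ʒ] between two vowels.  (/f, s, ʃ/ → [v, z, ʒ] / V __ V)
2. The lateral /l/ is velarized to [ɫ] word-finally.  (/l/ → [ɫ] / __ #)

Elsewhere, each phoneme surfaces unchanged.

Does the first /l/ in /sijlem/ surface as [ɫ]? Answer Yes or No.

/l/ (between /j/ and /e/): rule 2 targets it, but not word-finally → unchanged [l].
The actual realization is [l], not [ɫ].

No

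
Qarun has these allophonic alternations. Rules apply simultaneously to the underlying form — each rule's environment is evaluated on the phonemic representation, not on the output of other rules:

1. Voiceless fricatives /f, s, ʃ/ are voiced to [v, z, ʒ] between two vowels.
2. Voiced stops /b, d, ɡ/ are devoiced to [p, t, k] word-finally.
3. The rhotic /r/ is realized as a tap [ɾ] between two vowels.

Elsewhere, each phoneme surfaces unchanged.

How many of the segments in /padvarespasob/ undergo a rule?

3

Segments that undergo a rule: /r/ → [ɾ] (rule 3); /s/ → [z] (rule 1); /b/ → [p] (rule 2).
All other segments surface unchanged.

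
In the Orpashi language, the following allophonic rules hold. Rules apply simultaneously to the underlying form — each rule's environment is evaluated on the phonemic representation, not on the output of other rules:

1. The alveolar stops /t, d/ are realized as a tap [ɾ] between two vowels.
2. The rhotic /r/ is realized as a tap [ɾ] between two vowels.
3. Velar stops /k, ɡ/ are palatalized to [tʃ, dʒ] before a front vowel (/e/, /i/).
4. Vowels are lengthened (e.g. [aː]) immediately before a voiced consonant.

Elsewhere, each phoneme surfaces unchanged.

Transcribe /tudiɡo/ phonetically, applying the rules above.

/t/ (word-initial): rule 1 targets it, but not between two vowels → unchanged [t].
Rule 4 applies to /u/ (between /t/ and /d/: before a voiced consonant) → [uː].
/d/ (between /u/ and /i/) occurs between two vowels → [ɾ] by rule 1.
/i/ meets the environment for rule 4 (before a voiced consonant) → [iː].
/ɡ/ (between /i/ and /o/) is in the target of rule 3 but the environment (before a front vowel) is not met → [ɡ].
/o/ (word-final) is in the target of rule 4 but the environment (before a voiced consonant) is not met → [o].

[tuːɾiːɡo]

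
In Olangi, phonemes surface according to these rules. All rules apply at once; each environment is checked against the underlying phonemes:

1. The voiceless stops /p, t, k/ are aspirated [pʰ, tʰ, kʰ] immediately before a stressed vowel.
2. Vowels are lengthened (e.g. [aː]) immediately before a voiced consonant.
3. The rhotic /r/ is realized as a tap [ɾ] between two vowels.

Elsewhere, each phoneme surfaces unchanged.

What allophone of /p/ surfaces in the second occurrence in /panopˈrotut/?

/p/ (between /o/ and /r/) is in the target of rule 1 but the environment (immediately before a stressed vowel) is not met → [p].

[p]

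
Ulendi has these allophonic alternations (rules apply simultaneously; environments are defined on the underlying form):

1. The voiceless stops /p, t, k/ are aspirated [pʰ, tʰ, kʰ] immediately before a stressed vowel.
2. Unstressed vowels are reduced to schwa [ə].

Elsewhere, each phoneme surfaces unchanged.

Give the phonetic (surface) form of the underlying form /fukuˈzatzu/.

/f/ — not in any rule's target class → [f].
/u/ meets the environment for rule 2 (in an unstressed syllable) → [ə].
/k/ (between /u/ and /u/) is in the target of rule 1 but the environment (immediately before a stressed vowel) is not met → [k].
/u/ (between /k/ and /z/): in an unstressed syllable, so rule 2 applies → [ə].
/z/ stays [z].
/a/ (between /z/ and /t/) is in the target of rule 2 but the environment (in an unstressed syllable) is not met → [a].
/t/ — between /a/ and /z/; rule 1 does not apply here → [t].
/z/ (between /t/ and /u/) is unaffected → [z].
/u/ (word-final): in an unstressed syllable, so rule 2 applies → [ə].

[fəkəˈzatzə]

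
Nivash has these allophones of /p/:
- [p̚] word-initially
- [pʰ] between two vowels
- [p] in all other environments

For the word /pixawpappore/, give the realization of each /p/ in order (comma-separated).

Occurrence 1 (position 1): word-initially → [p̚].
Occurrence 2 (position 6): no conditioning environment matches → elsewhere allophone [p].
Occurrence 3 (position 8): no conditioning environment matches → elsewhere allophone [p].
Occurrence 4 (position 9): no conditioning environment matches → elsewhere allophone [p].

[p̚], [p], [p], [p]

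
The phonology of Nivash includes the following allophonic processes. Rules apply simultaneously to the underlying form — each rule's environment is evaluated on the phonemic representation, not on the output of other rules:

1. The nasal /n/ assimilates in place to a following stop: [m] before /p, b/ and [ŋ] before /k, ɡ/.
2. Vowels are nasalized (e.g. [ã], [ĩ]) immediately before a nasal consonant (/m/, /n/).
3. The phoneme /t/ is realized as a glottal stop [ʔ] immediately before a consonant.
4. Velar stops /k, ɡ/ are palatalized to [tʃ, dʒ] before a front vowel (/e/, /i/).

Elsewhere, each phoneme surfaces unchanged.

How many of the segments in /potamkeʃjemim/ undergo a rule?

Segments that undergo a rule: /a/ → [ã] (rule 2); /k/ → [tʃ] (rule 4); /e/ → [ẽ] (rule 2); /i/ → [ĩ] (rule 2).
All other segments surface unchanged.

4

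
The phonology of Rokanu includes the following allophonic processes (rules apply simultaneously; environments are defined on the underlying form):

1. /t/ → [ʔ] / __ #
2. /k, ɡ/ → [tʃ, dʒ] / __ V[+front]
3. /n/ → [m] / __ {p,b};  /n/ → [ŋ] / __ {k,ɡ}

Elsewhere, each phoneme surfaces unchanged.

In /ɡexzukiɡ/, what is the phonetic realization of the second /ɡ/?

/ɡ/ (word-final) fails the environment for rule 2, so it stays [ɡ].

[ɡ]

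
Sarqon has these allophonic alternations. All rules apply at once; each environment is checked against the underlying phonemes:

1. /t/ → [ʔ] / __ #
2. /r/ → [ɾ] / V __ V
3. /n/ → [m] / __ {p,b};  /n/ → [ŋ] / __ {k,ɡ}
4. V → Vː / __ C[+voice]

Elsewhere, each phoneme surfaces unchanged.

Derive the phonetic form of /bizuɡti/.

/i/ — between /b/ and /z/, before a voiced consonant — surfaces as [iː] (rule 4).
/u/ (between /z/ and /ɡ/) occurs before a voiced consonant → [uː] by rule 4.
/t/ (between /ɡ/ and /i/) is in the target of rule 1 but the environment (word-finally) is not met → [t].
/i/ (word-final) fails the environment for rule 4, so it stays [i].

[biːzuːɡti]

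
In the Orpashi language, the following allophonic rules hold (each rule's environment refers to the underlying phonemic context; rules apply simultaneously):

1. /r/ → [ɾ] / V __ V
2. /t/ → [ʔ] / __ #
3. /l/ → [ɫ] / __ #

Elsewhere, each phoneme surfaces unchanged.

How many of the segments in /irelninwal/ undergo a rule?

2

Segments that undergo a rule: /r/ → [ɾ] (rule 1); /l/ → [ɫ] (rule 3).
All other segments surface unchanged.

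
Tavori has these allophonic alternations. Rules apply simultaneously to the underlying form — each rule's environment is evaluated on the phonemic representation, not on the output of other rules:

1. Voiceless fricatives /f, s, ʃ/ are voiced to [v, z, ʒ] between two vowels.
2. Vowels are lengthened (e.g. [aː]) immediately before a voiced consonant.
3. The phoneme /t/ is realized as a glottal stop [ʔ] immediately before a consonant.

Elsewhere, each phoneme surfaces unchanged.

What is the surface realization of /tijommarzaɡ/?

/t/ (word-initial) is in the target of rule 3 but the environment (immediately before a consonant) is not met → [t].
/i/ (between /t/ and /j/) occurs before a voiced consonant → [iː] by rule 2.
/j/ — not in any rule's target class → [j].
/o/ (between /j/ and /m/): before a voiced consonant, so rule 2 applies → [oː].
/m/ stays [m].
/m/ — not in any rule's target class → [m].
/a/ (between /m/ and /r/): before a voiced consonant, so rule 2 applies → [aː].
/r/ — not in any rule's target class → [r].
/z/ (between /r/ and /a/): no rule targets it → [z].
/a/ (between /z/ and /ɡ/): before a voiced consonant, so rule 2 applies → [aː].
/ɡ/ — not in any rule's target class → [ɡ].

[tiːjoːmmaːrzaːɡ]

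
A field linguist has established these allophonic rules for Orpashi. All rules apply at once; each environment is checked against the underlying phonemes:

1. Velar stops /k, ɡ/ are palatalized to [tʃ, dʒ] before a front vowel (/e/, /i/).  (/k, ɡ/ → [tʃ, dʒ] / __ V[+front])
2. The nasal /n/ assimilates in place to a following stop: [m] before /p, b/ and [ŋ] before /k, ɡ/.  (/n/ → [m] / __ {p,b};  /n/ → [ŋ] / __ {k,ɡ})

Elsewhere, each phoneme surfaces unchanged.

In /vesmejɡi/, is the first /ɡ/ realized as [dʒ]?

Rule 1 applies to /ɡ/ (between /j/ and /i/: before a front vowel) → [dʒ].
The actual realization is [dʒ], which matches [dʒ].

Yes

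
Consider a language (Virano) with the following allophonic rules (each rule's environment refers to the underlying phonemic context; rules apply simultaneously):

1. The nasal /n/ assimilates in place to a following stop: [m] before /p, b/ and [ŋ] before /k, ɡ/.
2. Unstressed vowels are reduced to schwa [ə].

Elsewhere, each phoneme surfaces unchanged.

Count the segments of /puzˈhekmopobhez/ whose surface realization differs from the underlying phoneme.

4

Segments that undergo a rule: /u/ → [ə] (rule 2); /o/ → [ə] (rule 2); /o/ → [ə] (rule 2); /e/ → [ə] (rule 2).
All other segments surface unchanged.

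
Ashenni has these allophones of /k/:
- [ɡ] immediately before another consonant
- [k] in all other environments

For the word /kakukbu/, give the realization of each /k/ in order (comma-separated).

Occurrence 1 (position 1): no conditioning environment matches → elsewhere allophone [k].
Occurrence 2 (position 3): no conditioning environment matches → elsewhere allophone [k].
Occurrence 3 (position 5): immediately before another consonant → [ɡ].

[k], [k], [ɡ]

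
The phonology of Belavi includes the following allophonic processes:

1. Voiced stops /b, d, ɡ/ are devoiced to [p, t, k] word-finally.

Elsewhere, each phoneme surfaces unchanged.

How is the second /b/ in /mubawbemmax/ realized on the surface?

/b/ — between /w/ and /e/; rule 1 does not apply here → [b].

[b]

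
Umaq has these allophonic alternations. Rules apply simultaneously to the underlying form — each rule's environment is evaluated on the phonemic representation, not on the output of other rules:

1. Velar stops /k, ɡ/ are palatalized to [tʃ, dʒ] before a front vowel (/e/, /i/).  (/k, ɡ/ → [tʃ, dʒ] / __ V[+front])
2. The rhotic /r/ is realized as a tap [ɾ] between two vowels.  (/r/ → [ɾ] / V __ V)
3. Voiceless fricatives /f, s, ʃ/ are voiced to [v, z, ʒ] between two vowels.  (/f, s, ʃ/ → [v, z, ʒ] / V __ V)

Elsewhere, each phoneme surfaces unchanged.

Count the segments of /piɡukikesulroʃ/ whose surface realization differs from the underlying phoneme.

3

Segments that undergo a rule: /k/ → [tʃ] (rule 1); /k/ → [tʃ] (rule 1); /s/ → [z] (rule 3).
All other segments surface unchanged.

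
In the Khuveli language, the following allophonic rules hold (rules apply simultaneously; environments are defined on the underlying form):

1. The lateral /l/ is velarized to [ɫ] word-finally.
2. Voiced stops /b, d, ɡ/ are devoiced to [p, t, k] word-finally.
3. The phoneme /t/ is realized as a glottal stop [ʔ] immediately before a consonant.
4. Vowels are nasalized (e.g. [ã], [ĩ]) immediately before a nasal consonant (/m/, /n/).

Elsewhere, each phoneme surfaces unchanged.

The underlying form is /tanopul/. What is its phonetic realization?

[tãnopuɫ]

/t/ — word-initial; rule 3 does not apply here → [t].
/a/ (between /t/ and /n/): before a nasal consonant, so rule 4 applies → [ã].
/n/ — not in any rule's target class → [n].
/o/ (between /n/ and /p/) fails the environment for rule 4, so it stays [o].
/p/ — not in any rule's target class → [p].
/u/ (between /p/ and /l/) is in the target of rule 4 but the environment (before a nasal consonant) is not met → [u].
Rule 1 applies to /l/ (word-final: word-finally) → [ɫ].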